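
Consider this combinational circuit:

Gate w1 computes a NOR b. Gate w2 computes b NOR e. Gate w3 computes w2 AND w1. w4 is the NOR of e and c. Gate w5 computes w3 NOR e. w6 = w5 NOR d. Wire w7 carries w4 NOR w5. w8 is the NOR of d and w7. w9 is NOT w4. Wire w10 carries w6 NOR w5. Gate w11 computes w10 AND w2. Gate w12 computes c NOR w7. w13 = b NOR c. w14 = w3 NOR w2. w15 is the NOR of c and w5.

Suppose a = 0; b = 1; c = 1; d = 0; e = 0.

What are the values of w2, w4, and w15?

w2 = 0  w4 = 0  w15 = 0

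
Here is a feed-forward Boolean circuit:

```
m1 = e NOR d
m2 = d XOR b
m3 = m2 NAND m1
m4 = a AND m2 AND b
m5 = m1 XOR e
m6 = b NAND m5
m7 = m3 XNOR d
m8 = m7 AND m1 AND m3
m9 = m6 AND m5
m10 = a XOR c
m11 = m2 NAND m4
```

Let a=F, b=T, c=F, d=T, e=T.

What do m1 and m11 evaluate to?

m1 = F, m11 = T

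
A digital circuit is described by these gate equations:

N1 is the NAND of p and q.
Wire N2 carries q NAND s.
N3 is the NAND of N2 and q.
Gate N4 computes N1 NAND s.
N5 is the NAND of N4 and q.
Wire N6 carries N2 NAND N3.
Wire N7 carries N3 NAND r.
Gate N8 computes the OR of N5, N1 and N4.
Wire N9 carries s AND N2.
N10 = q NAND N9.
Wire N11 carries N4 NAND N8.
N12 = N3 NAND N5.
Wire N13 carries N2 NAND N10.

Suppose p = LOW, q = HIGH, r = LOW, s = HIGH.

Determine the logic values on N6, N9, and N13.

N6 = HIGH, N9 = LOW, N13 = HIGH

N2 = q NAND s = HIGH NAND HIGH = LOW
N3 = N2 NAND q = LOW NAND HIGH = HIGH
N6 = N2 NAND N3 = LOW NAND HIGH = HIGH
N9 = s AND N2 = HIGH AND LOW = LOW
N10 = q NAND N9 = HIGH NAND LOW = HIGH
N13 = N2 NAND N10 = LOW NAND HIGH = HIGH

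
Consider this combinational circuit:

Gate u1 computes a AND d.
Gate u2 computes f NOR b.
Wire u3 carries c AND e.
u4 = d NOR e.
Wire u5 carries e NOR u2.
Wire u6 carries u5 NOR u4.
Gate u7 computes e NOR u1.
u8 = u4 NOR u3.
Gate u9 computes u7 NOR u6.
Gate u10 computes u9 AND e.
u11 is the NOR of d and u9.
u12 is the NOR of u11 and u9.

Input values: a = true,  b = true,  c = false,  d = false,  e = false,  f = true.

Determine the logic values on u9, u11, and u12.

u1 = a AND d = true AND false = false
u2 = f NOR b = true NOR true = false
u4 = d NOR e = false NOR false = true
u5 = e NOR u2 = false NOR false = true
u6 = u5 NOR u4 = true NOR true = false
u7 = e NOR u1 = false NOR false = true
u9 = u7 NOR u6 = true NOR false = false
u11 = d NOR u9 = false NOR false = true
u12 = u11 NOR u9 = true NOR false = false

u9 = false, u11 = true, u12 = false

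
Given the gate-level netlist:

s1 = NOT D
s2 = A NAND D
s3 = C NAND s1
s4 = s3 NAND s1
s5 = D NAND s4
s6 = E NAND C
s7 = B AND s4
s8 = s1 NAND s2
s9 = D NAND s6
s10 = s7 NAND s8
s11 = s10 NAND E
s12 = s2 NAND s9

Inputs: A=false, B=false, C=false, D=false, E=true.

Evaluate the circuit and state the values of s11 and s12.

s1 = NOT D = NOT false = true
s2 = A NAND D = false NAND false = true
s3 = C NAND s1 = false NAND true = true
s4 = s3 NAND s1 = true NAND true = false
s6 = E NAND C = true NAND false = true
s7 = B AND s4 = false AND false = false
s8 = s1 NAND s2 = true NAND true = false
s9 = D NAND s6 = false NAND true = true
s10 = s7 NAND s8 = false NAND false = true
s11 = s10 NAND E = true NAND true = false
s12 = s2 NAND s9 = true NAND true = false

s11 = false, s12 = false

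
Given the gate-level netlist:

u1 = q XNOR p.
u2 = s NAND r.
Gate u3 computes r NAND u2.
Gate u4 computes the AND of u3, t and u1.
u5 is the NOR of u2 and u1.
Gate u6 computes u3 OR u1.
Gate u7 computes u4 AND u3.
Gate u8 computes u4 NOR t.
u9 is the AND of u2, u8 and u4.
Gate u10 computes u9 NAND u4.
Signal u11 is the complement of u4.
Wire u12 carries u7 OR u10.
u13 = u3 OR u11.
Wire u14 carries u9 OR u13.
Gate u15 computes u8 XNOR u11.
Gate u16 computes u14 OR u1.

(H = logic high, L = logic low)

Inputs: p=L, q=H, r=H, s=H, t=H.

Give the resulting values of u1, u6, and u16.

u1 = L, u6 = H, u16 = H

u1 = q XNOR p = H XNOR L = L
u2 = s NAND r = H NAND H = L
u3 = r NAND u2 = H NAND L = H
u4 = u3 AND t AND u1 = H AND H AND L = L
u6 = u3 OR u1 = H OR L = H
u8 = u4 NOR t = L NOR H = L
u9 = u2 AND u8 AND u4 = L AND L AND L = L
u11 = NOT u4 = NOT L = H
u13 = u3 OR u11 = H OR H = H
u14 = u9 OR u13 = L OR H = H
u16 = u14 OR u1 = H OR L = H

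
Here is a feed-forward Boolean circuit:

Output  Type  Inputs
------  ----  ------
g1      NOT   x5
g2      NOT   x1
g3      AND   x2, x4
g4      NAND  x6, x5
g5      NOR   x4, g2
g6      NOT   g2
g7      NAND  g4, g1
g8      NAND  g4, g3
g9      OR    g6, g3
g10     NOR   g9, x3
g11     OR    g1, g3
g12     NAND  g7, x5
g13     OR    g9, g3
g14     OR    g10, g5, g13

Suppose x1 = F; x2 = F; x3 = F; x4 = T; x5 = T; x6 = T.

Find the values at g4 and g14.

g4 = F, g14 = T

g2 = NOT x1 = NOT F = T
g3 = x2 AND x4 = F AND T = F
g4 = x6 NAND x5 = T NAND T = F
g5 = x4 NOR g2 = T NOR T = F
g6 = NOT g2 = NOT T = F
g9 = g6 OR g3 = F OR F = F
g10 = g9 NOR x3 = F NOR F = T
g13 = g9 OR g3 = F OR F = F
g14 = g10 OR g5 OR g13 = T OR F OR F = T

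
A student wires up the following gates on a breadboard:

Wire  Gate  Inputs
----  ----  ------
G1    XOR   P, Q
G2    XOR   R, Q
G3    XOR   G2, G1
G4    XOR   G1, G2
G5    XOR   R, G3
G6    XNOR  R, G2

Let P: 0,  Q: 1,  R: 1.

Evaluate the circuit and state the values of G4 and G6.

G1 = P XOR Q = 0 XOR 1 = 1
G2 = R XOR Q = 1 XOR 1 = 0
G4 = G1 XOR G2 = 1 XOR 0 = 1
G6 = R XNOR G2 = 1 XNOR 0 = 0

G4 = 1, G6 = 0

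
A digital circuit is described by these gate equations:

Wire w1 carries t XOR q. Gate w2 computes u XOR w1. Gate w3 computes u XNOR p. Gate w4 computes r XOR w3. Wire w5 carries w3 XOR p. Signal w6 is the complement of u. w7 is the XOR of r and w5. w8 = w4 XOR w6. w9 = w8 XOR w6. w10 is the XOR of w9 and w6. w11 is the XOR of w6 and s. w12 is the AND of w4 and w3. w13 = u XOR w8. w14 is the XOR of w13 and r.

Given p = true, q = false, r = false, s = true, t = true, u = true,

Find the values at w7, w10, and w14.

w7 = false, w10 = true, w14 = false

w3 = u XNOR p = true XNOR true = true
w4 = r XOR w3 = false XOR true = true
w5 = w3 XOR p = true XOR true = false
w6 = NOT u = NOT true = false
w7 = r XOR w5 = false XOR false = false
w8 = w4 XOR w6 = true XOR false = true
w9 = w8 XOR w6 = true XOR false = true
w10 = w9 XOR w6 = true XOR false = true
w13 = u XOR w8 = true XOR true = false
w14 = w13 XOR r = false XOR false = false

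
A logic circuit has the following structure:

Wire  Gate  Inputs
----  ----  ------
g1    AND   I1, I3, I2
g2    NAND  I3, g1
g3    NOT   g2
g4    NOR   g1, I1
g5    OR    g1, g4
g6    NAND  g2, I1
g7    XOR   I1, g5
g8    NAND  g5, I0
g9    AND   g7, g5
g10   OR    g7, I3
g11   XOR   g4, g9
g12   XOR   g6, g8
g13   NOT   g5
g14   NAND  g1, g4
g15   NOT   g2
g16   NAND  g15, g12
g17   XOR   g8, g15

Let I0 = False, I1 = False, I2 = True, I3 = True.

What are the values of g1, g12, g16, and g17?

g1 = I1 AND I3 AND I2 = False AND True AND True = False
g2 = I3 NAND g1 = True NAND False = True
g4 = g1 NOR I1 = False NOR False = True
g5 = g1 OR g4 = False OR True = True
g6 = g2 NAND I1 = True NAND False = True
g8 = g5 NAND I0 = True NAND False = True
g12 = g6 XOR g8 = True XOR True = False
g15 = NOT g2 = NOT True = False
g16 = g15 NAND g12 = False NAND False = True
g17 = g8 XOR g15 = True XOR False = True

g1 = False; g12 = False; g16 = True; g17 = True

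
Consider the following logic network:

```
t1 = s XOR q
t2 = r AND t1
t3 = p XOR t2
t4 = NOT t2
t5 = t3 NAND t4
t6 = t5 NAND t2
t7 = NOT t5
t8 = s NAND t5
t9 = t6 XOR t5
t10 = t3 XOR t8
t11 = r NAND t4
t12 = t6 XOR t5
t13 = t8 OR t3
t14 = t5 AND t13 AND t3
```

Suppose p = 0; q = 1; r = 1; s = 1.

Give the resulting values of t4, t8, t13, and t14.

t1 = s XOR q = 1 XOR 1 = 0
t2 = r AND t1 = 1 AND 0 = 0
t3 = p XOR t2 = 0 XOR 0 = 0
t4 = NOT t2 = NOT 0 = 1
t5 = t3 NAND t4 = 0 NAND 1 = 1
t8 = s NAND t5 = 1 NAND 1 = 0
t13 = t8 OR t3 = 0 OR 0 = 0
t14 = t5 AND t13 AND t3 = 1 AND 0 AND 0 = 0

t4 = 1, t8 = 0, t13 = 0, t14 = 0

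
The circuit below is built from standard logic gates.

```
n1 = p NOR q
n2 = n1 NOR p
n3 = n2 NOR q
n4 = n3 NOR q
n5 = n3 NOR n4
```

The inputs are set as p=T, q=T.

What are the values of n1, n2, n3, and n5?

n1 = F  n2 = F  n3 = F  n5 = T

n1 = p NOR q = T NOR T = F
n2 = n1 NOR p = F NOR T = F
n3 = n2 NOR q = F NOR T = F
n4 = n3 NOR q = F NOR T = F
n5 = n3 NOR n4 = F NOR F = T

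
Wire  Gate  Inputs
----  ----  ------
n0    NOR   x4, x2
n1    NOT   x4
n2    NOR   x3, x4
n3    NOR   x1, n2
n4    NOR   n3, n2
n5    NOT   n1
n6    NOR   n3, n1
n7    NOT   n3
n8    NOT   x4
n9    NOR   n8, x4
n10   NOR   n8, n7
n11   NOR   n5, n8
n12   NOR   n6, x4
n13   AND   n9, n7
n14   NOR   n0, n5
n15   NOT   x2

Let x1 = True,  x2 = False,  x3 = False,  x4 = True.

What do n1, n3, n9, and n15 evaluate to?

n1 = False; n3 = False; n9 = False; n15 = True

n1 = NOT x4 = NOT True = False
n2 = x3 NOR x4 = False NOR True = False
n3 = x1 NOR n2 = True NOR False = False
n8 = NOT x4 = NOT True = False
n9 = n8 NOR x4 = False NOR True = False
n15 = NOT x2 = NOT False = True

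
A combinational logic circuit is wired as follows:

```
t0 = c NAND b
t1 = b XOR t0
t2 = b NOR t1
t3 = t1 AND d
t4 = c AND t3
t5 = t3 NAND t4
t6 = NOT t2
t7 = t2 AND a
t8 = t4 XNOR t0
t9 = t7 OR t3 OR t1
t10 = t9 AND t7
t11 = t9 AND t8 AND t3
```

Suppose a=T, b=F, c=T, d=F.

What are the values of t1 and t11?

t0 = c NAND b = T NAND F = T
t1 = b XOR t0 = F XOR T = T
t2 = b NOR t1 = F NOR T = F
t3 = t1 AND d = T AND F = F
t4 = c AND t3 = T AND F = F
t7 = t2 AND a = F AND T = F
t8 = t4 XNOR t0 = F XNOR T = F
t9 = t7 OR t3 OR t1 = F OR F OR T = T
t11 = t9 AND t8 AND t3 = T AND F AND F = F

t1 = T; t11 = F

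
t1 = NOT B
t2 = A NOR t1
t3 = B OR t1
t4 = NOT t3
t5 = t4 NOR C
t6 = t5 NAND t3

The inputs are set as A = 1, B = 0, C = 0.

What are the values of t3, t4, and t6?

t3 = 1, t4 = 0, t6 = 0

t1 = NOT B = NOT 0 = 1
t3 = B OR t1 = 0 OR 1 = 1
t4 = NOT t3 = NOT 1 = 0
t5 = t4 NOR C = 0 NOR 0 = 1
t6 = t5 NAND t3 = 1 NAND 1 = 0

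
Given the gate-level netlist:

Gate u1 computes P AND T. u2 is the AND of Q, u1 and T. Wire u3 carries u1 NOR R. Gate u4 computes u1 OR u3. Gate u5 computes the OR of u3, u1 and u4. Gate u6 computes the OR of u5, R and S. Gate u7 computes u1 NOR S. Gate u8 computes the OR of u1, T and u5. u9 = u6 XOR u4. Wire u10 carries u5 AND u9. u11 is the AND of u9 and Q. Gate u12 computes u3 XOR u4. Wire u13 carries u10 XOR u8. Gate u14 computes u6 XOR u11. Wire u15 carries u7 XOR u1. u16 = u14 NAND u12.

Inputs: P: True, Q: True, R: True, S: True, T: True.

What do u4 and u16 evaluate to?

u4 = True  u16 = False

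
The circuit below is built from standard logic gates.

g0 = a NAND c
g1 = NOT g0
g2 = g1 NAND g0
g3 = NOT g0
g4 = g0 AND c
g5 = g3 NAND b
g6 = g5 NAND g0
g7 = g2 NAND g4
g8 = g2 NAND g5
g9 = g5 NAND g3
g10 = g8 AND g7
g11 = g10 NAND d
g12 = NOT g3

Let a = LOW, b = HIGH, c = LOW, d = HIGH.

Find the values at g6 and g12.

g6 = LOW  g12 = HIGH

g0 = a NAND c = LOW NAND LOW = HIGH
g3 = NOT g0 = NOT HIGH = LOW
g5 = g3 NAND b = LOW NAND HIGH = HIGH
g6 = g5 NAND g0 = HIGH NAND HIGH = LOW
g12 = NOT g3 = NOT LOW = HIGH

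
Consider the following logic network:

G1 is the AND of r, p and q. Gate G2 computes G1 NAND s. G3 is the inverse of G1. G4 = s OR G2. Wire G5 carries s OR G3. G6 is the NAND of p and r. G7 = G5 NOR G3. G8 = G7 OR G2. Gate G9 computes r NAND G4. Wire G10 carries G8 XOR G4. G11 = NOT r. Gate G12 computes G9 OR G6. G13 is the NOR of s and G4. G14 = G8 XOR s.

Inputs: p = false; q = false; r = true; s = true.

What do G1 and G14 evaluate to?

G1 = r AND p AND q = true AND false AND false = false
G2 = G1 NAND s = false NAND true = true
G3 = NOT G1 = NOT false = true
G5 = s OR G3 = true OR true = true
G7 = G5 NOR G3 = true NOR true = false
G8 = G7 OR G2 = false OR true = true
G14 = G8 XOR s = true XOR true = false

G1 = false, G14 = false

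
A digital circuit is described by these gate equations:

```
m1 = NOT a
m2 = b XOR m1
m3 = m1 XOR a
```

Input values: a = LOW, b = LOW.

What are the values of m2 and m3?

m2 = HIGH, m3 = HIGH

m1 = NOT a = NOT LOW = HIGH
m2 = b XOR m1 = LOW XOR HIGH = HIGH
m3 = m1 XOR a = HIGH XOR LOW = HIGH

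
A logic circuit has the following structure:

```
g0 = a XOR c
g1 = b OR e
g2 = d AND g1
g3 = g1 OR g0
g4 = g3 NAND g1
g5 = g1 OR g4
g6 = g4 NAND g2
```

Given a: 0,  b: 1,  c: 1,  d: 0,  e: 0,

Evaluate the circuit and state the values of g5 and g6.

g0 = a XOR c = 0 XOR 1 = 1
g1 = b OR e = 1 OR 0 = 1
g2 = d AND g1 = 0 AND 1 = 0
g3 = g1 OR g0 = 1 OR 1 = 1
g4 = g3 NAND g1 = 1 NAND 1 = 0
g5 = g1 OR g4 = 1 OR 0 = 1
g6 = g4 NAND g2 = 0 NAND 0 = 1

g5 = 1  g6 = 1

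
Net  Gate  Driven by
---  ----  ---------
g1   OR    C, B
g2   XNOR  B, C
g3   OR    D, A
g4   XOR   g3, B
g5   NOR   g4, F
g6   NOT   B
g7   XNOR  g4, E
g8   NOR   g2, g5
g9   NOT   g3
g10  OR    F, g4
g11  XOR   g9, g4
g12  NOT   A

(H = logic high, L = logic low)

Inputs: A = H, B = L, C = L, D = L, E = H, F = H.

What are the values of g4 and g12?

g3 = D OR A = L OR H = H
g4 = g3 XOR B = H XOR L = H
g12 = NOT A = NOT H = L

g4 = H; g12 = L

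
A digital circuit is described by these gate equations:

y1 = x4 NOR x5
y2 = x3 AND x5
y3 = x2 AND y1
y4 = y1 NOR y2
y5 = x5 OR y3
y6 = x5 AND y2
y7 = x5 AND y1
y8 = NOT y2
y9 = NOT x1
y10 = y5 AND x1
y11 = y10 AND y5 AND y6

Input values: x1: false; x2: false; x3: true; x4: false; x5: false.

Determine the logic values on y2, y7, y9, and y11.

y2 = false, y7 = false, y9 = true, y11 = false

y1 = x4 NOR x5 = false NOR false = true
y2 = x3 AND x5 = true AND false = false
y3 = x2 AND y1 = false AND true = false
y5 = x5 OR y3 = false OR false = false
y6 = x5 AND y2 = false AND false = false
y7 = x5 AND y1 = false AND true = false
y9 = NOT x1 = NOT false = true
y10 = y5 AND x1 = false AND false = false
y11 = y10 AND y5 AND y6 = false AND false AND false = false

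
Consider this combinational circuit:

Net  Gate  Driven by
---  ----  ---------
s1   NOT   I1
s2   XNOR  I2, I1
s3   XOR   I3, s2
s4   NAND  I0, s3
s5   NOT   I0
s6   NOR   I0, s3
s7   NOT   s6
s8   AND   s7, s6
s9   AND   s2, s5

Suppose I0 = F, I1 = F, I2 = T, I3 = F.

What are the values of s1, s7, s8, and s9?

s1 = T; s7 = F; s8 = F; s9 = F

s1 = NOT I1 = NOT F = T
s2 = I2 XNOR I1 = T XNOR F = F
s3 = I3 XOR s2 = F XOR F = F
s5 = NOT I0 = NOT F = T
s6 = I0 NOR s3 = F NOR F = T
s7 = NOT s6 = NOT T = F
s8 = s7 AND s6 = F AND T = F
s9 = s2 AND s5 = F AND T = F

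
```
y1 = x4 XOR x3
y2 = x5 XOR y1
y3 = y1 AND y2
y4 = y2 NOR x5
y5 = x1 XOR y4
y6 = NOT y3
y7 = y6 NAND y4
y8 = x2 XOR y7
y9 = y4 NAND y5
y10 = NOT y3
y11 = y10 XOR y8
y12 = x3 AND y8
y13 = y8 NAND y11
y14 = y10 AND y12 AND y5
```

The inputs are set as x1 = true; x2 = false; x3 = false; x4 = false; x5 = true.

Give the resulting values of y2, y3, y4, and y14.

y1 = x4 XOR x3 = false XOR false = false
y2 = x5 XOR y1 = true XOR false = true
y3 = y1 AND y2 = false AND true = false
y4 = y2 NOR x5 = true NOR true = false
y5 = x1 XOR y4 = true XOR false = true
y6 = NOT y3 = NOT false = true
y7 = y6 NAND y4 = true NAND false = true
y8 = x2 XOR y7 = false XOR true = true
y10 = NOT y3 = NOT false = true
y12 = x3 AND y8 = false AND true = false
y14 = y10 AND y12 AND y5 = true AND false AND true = false

y2 = true; y3 = false; y4 = false; y14 = false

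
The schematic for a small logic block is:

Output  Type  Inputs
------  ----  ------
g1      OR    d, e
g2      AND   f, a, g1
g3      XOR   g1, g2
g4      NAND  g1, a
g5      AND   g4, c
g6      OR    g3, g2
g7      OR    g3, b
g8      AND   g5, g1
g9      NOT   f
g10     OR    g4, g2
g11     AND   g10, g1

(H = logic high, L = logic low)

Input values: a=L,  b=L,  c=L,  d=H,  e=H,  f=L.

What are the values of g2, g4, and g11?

g2 = L  g4 = H  g11 = H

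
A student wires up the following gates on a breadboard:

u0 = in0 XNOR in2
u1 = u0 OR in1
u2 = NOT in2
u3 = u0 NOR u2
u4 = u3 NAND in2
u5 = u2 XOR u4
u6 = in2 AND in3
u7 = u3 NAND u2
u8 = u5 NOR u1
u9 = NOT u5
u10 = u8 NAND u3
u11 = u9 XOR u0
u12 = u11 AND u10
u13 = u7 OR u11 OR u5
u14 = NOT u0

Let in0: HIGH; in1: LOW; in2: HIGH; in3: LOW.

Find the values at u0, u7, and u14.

u0 = HIGH; u7 = HIGH; u14 = LOW

u0 = in0 XNOR in2 = HIGH XNOR HIGH = HIGH
u2 = NOT in2 = NOT HIGH = LOW
u3 = u0 NOR u2 = HIGH NOR LOW = LOW
u7 = u3 NAND u2 = LOW NAND LOW = HIGH
u14 = NOT u0 = NOT HIGH = LOW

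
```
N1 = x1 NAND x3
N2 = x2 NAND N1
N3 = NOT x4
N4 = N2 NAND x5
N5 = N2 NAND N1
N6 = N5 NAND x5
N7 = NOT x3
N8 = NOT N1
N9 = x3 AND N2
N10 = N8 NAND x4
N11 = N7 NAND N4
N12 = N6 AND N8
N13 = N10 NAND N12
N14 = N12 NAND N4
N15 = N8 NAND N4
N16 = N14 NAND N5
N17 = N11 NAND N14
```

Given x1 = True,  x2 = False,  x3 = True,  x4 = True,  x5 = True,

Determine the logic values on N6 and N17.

N6 = False, N17 = False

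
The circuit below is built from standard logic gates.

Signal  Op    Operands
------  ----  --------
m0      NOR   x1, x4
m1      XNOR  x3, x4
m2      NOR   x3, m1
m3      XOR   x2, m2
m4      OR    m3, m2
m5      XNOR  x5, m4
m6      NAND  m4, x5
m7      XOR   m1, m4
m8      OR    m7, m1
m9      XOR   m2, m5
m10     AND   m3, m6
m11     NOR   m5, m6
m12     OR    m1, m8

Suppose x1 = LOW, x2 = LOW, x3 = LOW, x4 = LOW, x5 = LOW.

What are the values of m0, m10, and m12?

m0 = x1 NOR x4 = LOW NOR LOW = HIGH
m1 = x3 XNOR x4 = LOW XNOR LOW = HIGH
m2 = x3 NOR m1 = LOW NOR HIGH = LOW
m3 = x2 XOR m2 = LOW XOR LOW = LOW
m4 = m3 OR m2 = LOW OR LOW = LOW
m6 = m4 NAND x5 = LOW NAND LOW = HIGH
m7 = m1 XOR m4 = HIGH XOR LOW = HIGH
m8 = m7 OR m1 = HIGH OR HIGH = HIGH
m10 = m3 AND m6 = LOW AND HIGH = LOW
m12 = m1 OR m8 = HIGH OR HIGH = HIGH

m0 = HIGH, m10 = LOW, m12 = HIGH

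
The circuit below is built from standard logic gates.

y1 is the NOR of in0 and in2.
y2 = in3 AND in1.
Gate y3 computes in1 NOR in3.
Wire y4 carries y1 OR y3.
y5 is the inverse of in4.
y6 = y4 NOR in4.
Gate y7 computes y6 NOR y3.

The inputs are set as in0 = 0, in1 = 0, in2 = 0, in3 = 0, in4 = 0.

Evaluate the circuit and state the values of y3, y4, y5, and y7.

y1 = in0 NOR in2 = 0 NOR 0 = 1
y3 = in1 NOR in3 = 0 NOR 0 = 1
y4 = y1 OR y3 = 1 OR 1 = 1
y5 = NOT in4 = NOT 0 = 1
y6 = y4 NOR in4 = 1 NOR 0 = 0
y7 = y6 NOR y3 = 0 NOR 1 = 0

y3 = 1, y4 = 1, y5 = 1, y7 = 0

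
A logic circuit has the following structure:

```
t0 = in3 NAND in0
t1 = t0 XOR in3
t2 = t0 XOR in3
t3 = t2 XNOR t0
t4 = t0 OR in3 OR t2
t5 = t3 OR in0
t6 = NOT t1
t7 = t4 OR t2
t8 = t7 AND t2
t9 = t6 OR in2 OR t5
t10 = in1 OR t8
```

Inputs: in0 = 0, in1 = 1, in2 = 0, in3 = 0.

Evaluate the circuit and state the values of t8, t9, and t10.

t8 = 1  t9 = 1  t10 = 1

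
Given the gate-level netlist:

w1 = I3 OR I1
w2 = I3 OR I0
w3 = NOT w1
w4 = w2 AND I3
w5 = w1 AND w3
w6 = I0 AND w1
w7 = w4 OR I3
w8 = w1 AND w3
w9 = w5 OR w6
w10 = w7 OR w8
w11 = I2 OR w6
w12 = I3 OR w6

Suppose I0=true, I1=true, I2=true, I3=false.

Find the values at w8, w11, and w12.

w1 = I3 OR I1 = false OR true = true
w3 = NOT w1 = NOT true = false
w6 = I0 AND w1 = true AND true = true
w8 = w1 AND w3 = true AND false = false
w11 = I2 OR w6 = true OR true = true
w12 = I3 OR w6 = false OR true = true

w8 = false  w11 = true  w12 = true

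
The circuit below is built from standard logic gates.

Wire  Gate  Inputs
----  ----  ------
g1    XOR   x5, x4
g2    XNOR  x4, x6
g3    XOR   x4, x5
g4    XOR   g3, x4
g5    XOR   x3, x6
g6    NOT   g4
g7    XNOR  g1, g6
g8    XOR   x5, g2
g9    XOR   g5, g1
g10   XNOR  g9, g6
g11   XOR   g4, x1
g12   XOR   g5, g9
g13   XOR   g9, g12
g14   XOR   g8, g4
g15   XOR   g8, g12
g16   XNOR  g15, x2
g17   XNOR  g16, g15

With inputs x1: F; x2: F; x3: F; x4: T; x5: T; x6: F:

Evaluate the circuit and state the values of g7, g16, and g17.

g7 = T; g16 = F; g17 = F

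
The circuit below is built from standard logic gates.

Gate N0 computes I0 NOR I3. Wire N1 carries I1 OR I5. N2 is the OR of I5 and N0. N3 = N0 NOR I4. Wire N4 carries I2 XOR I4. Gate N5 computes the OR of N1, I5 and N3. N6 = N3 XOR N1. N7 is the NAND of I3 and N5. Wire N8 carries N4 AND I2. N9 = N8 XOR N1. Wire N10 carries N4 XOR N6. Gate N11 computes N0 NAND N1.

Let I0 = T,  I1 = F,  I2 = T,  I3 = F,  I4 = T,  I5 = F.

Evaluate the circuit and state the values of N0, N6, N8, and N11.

N0 = F  N6 = F  N8 = F  N11 = T

N0 = I0 NOR I3 = T NOR F = F
N1 = I1 OR I5 = F OR F = F
N3 = N0 NOR I4 = F NOR T = F
N4 = I2 XOR I4 = T XOR T = F
N6 = N3 XOR N1 = F XOR F = F
N8 = N4 AND I2 = F AND T = F
N11 = N0 NAND N1 = F NAND F = T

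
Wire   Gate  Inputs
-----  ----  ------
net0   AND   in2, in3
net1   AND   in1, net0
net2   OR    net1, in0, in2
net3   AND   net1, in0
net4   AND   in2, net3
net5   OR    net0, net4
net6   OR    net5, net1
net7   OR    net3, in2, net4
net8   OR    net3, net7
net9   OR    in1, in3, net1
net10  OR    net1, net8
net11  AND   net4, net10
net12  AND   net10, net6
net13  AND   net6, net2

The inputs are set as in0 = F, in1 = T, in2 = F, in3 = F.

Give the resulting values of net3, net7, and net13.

net3 = F, net7 = F, net13 = F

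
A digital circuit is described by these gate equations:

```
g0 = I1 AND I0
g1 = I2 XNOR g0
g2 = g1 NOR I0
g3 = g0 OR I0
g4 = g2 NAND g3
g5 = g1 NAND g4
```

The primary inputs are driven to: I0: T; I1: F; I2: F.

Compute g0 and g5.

g0 = I1 AND I0 = F AND T = F
g1 = I2 XNOR g0 = F XNOR F = T
g2 = g1 NOR I0 = T NOR T = F
g3 = g0 OR I0 = F OR T = T
g4 = g2 NAND g3 = F NAND T = T
g5 = g1 NAND g4 = T NAND T = F

g0 = F  g5 = F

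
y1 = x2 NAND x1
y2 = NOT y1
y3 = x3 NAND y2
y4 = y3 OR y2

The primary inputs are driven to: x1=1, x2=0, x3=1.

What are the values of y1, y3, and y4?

y1 = 1; y3 = 1; y4 = 1

y1 = x2 NAND x1 = 0 NAND 1 = 1
y2 = NOT y1 = NOT 1 = 0
y3 = x3 NAND y2 = 1 NAND 0 = 1
y4 = y3 OR y2 = 1 OR 0 = 1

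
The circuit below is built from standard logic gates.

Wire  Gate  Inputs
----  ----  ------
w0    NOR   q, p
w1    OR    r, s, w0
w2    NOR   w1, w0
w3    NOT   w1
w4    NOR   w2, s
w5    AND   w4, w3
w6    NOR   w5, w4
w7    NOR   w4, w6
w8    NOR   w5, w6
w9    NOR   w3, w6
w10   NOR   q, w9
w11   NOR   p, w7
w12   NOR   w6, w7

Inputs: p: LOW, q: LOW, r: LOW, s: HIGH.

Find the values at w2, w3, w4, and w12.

w0 = q NOR p = LOW NOR LOW = HIGH
w1 = r OR s OR w0 = LOW OR HIGH OR HIGH = HIGH
w2 = w1 NOR w0 = HIGH NOR HIGH = LOW
w3 = NOT w1 = NOT HIGH = LOW
w4 = w2 NOR s = LOW NOR HIGH = LOW
w5 = w4 AND w3 = LOW AND LOW = LOW
w6 = w5 NOR w4 = LOW NOR LOW = HIGH
w7 = w4 NOR w6 = LOW NOR HIGH = LOW
w12 = w6 NOR w7 = HIGH NOR LOW = LOW

w2 = LOW, w3 = LOW, w4 = LOW, w12 = LOW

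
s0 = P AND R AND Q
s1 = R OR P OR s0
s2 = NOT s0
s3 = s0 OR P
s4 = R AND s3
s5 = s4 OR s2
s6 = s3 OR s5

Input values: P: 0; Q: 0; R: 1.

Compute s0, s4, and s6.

s0 = 0, s4 = 0, s6 = 1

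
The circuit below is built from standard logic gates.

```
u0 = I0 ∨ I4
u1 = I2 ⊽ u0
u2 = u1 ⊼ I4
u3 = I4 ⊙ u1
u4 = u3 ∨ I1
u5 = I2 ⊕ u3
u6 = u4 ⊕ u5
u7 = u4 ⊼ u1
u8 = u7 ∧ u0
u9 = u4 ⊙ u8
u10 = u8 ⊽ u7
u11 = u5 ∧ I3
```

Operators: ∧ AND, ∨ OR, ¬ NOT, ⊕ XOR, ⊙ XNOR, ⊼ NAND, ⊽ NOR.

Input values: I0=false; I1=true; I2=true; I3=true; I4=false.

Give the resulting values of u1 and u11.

u1 = false, u11 = false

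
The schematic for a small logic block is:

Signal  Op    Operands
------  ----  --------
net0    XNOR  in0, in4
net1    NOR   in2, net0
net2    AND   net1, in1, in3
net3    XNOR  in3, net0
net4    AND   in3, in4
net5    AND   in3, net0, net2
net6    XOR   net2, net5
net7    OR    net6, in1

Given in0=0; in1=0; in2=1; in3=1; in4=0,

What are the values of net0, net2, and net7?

net0 = 1, net2 = 0, net7 = 0

net0 = in0 XNOR in4 = 0 XNOR 0 = 1
net1 = in2 NOR net0 = 1 NOR 1 = 0
net2 = net1 AND in1 AND in3 = 0 AND 0 AND 1 = 0
net5 = in3 AND net0 AND net2 = 1 AND 1 AND 0 = 0
net6 = net2 XOR net5 = 0 XOR 0 = 0
net7 = net6 OR in1 = 0 OR 0 = 0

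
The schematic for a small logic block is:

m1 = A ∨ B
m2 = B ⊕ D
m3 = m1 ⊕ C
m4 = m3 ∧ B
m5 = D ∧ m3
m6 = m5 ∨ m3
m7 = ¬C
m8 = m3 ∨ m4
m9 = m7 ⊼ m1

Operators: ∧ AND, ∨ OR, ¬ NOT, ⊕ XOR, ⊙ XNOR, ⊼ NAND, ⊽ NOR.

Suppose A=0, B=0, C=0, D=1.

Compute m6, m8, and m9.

m6 = 0, m8 = 0, m9 = 1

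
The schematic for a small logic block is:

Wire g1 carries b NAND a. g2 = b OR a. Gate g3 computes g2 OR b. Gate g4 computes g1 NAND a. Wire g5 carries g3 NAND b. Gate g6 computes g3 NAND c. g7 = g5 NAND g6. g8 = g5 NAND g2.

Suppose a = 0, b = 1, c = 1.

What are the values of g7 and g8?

g7 = 1; g8 = 1

g2 = b OR a = 1 OR 0 = 1
g3 = g2 OR b = 1 OR 1 = 1
g5 = g3 NAND b = 1 NAND 1 = 0
g6 = g3 NAND c = 1 NAND 1 = 0
g7 = g5 NAND g6 = 0 NAND 0 = 1
g8 = g5 NAND g2 = 0 NAND 1 = 1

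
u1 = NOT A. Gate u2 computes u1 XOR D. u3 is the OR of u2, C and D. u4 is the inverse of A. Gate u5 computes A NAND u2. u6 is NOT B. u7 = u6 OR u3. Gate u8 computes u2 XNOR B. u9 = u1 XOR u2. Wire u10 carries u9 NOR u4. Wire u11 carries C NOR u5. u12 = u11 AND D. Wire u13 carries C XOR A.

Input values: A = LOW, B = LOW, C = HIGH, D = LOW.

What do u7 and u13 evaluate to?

u1 = NOT A = NOT LOW = HIGH
u2 = u1 XOR D = HIGH XOR LOW = HIGH
u3 = u2 OR C OR D = HIGH OR HIGH OR LOW = HIGH
u6 = NOT B = NOT LOW = HIGH
u7 = u6 OR u3 = HIGH OR HIGH = HIGH
u13 = C XOR A = HIGH XOR LOW = HIGH

u7 = HIGH  u13 = HIGH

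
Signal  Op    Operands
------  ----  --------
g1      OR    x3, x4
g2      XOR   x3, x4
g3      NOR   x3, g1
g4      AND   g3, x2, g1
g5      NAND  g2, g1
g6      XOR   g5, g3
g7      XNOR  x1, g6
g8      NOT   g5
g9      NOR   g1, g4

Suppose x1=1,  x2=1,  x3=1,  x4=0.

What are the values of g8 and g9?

g8 = 1; g9 = 0

g1 = x3 OR x4 = 1 OR 0 = 1
g2 = x3 XOR x4 = 1 XOR 0 = 1
g3 = x3 NOR g1 = 1 NOR 1 = 0
g4 = g3 AND x2 AND g1 = 0 AND 1 AND 1 = 0
g5 = g2 NAND g1 = 1 NAND 1 = 0
g8 = NOT g5 = NOT 0 = 1
g9 = g1 NOR g4 = 1 NOR 0 = 0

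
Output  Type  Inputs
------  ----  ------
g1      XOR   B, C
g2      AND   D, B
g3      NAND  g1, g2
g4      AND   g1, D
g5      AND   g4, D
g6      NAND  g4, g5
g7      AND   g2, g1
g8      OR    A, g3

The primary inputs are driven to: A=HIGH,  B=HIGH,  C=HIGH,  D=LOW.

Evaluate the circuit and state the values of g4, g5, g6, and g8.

g4 = LOW  g5 = LOW  g6 = HIGH  g8 = HIGH

g1 = B XOR C = HIGH XOR HIGH = LOW
g2 = D AND B = LOW AND HIGH = LOW
g3 = g1 NAND g2 = LOW NAND LOW = HIGH
g4 = g1 AND D = LOW AND LOW = LOW
g5 = g4 AND D = LOW AND LOW = LOW
g6 = g4 NAND g5 = LOW NAND LOW = HIGH
g8 = A OR g3 = HIGH OR HIGH = HIGH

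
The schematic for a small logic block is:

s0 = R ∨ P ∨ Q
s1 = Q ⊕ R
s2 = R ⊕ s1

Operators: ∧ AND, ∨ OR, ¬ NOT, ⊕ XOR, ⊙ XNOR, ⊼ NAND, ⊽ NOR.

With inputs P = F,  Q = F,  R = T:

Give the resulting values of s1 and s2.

s1 = T, s2 = F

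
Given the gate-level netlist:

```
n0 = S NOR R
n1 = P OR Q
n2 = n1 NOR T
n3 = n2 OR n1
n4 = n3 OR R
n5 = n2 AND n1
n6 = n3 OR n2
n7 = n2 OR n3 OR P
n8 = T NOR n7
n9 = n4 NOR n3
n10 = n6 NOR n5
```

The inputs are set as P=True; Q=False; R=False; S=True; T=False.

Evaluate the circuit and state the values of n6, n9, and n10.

n1 = P OR Q = True OR False = True
n2 = n1 NOR T = True NOR False = False
n3 = n2 OR n1 = False OR True = True
n4 = n3 OR R = True OR False = True
n5 = n2 AND n1 = False AND True = False
n6 = n3 OR n2 = True OR False = True
n9 = n4 NOR n3 = True NOR True = False
n10 = n6 NOR n5 = True NOR False = False

n6 = True; n9 = False; n10 = False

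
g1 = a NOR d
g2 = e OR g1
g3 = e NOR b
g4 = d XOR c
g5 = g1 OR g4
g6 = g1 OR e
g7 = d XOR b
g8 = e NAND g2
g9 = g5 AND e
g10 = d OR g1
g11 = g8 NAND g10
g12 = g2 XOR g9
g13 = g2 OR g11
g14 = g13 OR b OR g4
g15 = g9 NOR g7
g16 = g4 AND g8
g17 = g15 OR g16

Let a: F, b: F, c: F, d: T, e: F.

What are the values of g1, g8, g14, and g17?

g1 = a NOR d = F NOR T = F
g2 = e OR g1 = F OR F = F
g4 = d XOR c = T XOR F = T
g5 = g1 OR g4 = F OR T = T
g7 = d XOR b = T XOR F = T
g8 = e NAND g2 = F NAND F = T
g9 = g5 AND e = T AND F = F
g10 = d OR g1 = T OR F = T
g11 = g8 NAND g10 = T NAND T = F
g13 = g2 OR g11 = F OR F = F
g14 = g13 OR b OR g4 = F OR F OR T = T
g15 = g9 NOR g7 = F NOR T = F
g16 = g4 AND g8 = T AND T = T
g17 = g15 OR g16 = F OR T = T

g1 = F  g8 = T  g14 = T  g17 = T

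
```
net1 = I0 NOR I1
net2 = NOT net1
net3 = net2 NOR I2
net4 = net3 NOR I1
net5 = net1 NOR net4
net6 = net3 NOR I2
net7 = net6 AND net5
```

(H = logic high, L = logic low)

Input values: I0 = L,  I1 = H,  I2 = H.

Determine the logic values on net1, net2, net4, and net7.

net1 = L; net2 = H; net4 = L; net7 = L

net1 = I0 NOR I1 = L NOR H = L
net2 = NOT net1 = NOT L = H
net3 = net2 NOR I2 = H NOR H = L
net4 = net3 NOR I1 = L NOR H = L
net5 = net1 NOR net4 = L NOR L = H
net6 = net3 NOR I2 = L NOR H = L
net7 = net6 AND net5 = L AND H = L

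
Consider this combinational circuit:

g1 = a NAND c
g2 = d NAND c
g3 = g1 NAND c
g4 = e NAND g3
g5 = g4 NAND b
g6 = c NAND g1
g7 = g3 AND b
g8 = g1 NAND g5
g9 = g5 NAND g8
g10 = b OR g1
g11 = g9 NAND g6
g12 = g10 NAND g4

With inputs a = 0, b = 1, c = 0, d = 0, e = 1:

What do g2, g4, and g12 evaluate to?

g2 = 1; g4 = 0; g12 = 1

g1 = a NAND c = 0 NAND 0 = 1
g2 = d NAND c = 0 NAND 0 = 1
g3 = g1 NAND c = 1 NAND 0 = 1
g4 = e NAND g3 = 1 NAND 1 = 0
g10 = b OR g1 = 1 OR 1 = 1
g12 = g10 NAND g4 = 1 NAND 0 = 1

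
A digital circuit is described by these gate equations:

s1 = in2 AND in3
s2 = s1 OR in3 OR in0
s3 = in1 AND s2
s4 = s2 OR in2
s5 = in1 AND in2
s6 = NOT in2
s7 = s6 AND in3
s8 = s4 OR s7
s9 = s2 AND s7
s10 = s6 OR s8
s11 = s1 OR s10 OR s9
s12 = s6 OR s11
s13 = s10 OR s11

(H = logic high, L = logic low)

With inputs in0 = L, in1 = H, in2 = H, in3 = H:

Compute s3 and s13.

s1 = in2 AND in3 = H AND H = H
s2 = s1 OR in3 OR in0 = H OR H OR L = H
s3 = in1 AND s2 = H AND H = H
s4 = s2 OR in2 = H OR H = H
s6 = NOT in2 = NOT H = L
s7 = s6 AND in3 = L AND H = L
s8 = s4 OR s7 = H OR L = H
s9 = s2 AND s7 = H AND L = L
s10 = s6 OR s8 = L OR H = H
s11 = s1 OR s10 OR s9 = H OR H OR L = H
s13 = s10 OR s11 = H OR H = H

s3 = H, s13 = H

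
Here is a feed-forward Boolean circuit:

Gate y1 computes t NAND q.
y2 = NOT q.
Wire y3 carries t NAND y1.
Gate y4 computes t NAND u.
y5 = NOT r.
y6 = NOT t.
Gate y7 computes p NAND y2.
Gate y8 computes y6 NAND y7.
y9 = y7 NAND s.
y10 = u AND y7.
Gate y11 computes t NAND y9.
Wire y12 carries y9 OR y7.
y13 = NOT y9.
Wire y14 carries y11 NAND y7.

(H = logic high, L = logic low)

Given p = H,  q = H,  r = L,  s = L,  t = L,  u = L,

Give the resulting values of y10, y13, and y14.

y10 = L  y13 = L  y14 = L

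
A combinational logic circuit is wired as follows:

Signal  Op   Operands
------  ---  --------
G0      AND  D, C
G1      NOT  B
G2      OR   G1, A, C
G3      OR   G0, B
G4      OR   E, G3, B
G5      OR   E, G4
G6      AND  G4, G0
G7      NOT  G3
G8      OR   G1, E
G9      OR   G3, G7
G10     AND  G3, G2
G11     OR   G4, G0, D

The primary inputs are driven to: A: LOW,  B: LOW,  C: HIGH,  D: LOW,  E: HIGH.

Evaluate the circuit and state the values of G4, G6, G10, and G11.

G0 = D AND C = LOW AND HIGH = LOW
G1 = NOT B = NOT LOW = HIGH
G2 = G1 OR A OR C = HIGH OR LOW OR HIGH = HIGH
G3 = G0 OR B = LOW OR LOW = LOW
G4 = E OR G3 OR B = HIGH OR LOW OR LOW = HIGH
G6 = G4 AND G0 = HIGH AND LOW = LOW
G10 = G3 AND G2 = LOW AND HIGH = LOW
G11 = G4 OR G0 OR D = HIGH OR LOW OR LOW = HIGH

G4 = HIGH  G6 = LOW  G10 = LOW  G11 = HIGH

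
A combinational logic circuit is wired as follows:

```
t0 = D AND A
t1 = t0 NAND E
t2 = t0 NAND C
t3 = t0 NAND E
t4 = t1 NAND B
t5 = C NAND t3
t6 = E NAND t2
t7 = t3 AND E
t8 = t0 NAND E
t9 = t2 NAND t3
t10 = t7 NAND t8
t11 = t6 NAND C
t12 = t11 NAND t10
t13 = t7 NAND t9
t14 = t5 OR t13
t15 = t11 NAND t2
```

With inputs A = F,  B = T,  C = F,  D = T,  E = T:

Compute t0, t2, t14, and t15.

t0 = F, t2 = T, t14 = T, t15 = F

t0 = D AND A = T AND F = F
t2 = t0 NAND C = F NAND F = T
t3 = t0 NAND E = F NAND T = T
t5 = C NAND t3 = F NAND T = T
t6 = E NAND t2 = T NAND T = F
t7 = t3 AND E = T AND T = T
t9 = t2 NAND t3 = T NAND T = F
t11 = t6 NAND C = F NAND F = T
t13 = t7 NAND t9 = T NAND F = T
t14 = t5 OR t13 = T OR T = T
t15 = t11 NAND t2 = T NAND T = F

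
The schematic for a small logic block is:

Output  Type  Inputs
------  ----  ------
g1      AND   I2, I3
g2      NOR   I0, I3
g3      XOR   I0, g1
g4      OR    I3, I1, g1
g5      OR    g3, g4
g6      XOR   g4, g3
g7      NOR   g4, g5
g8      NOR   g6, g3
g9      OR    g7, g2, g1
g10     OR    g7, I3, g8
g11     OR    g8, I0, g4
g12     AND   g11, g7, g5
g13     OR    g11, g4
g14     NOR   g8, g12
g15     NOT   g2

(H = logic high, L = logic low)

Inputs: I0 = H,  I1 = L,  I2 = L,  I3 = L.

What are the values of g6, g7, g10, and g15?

g6 = H, g7 = L, g10 = L, g15 = H

g1 = I2 AND I3 = L AND L = L
g2 = I0 NOR I3 = H NOR L = L
g3 = I0 XOR g1 = H XOR L = H
g4 = I3 OR I1 OR g1 = L OR L OR L = L
g5 = g3 OR g4 = H OR L = H
g6 = g4 XOR g3 = L XOR H = H
g7 = g4 NOR g5 = L NOR H = L
g8 = g6 NOR g3 = H NOR H = L
g10 = g7 OR I3 OR g8 = L OR L OR L = L
g15 = NOT g2 = NOT L = H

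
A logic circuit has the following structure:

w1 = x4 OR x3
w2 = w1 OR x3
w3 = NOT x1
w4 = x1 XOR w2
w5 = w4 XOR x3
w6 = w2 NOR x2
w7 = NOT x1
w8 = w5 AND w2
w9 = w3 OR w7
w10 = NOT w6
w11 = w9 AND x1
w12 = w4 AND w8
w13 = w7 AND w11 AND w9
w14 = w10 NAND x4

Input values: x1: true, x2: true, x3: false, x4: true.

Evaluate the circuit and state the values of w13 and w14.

w1 = x4 OR x3 = true OR false = true
w2 = w1 OR x3 = true OR false = true
w3 = NOT x1 = NOT true = false
w6 = w2 NOR x2 = true NOR true = false
w7 = NOT x1 = NOT true = false
w9 = w3 OR w7 = false OR false = false
w10 = NOT w6 = NOT false = true
w11 = w9 AND x1 = false AND true = false
w13 = w7 AND w11 AND w9 = false AND false AND false = false
w14 = w10 NAND x4 = true NAND true = false

w13 = false, w14 = false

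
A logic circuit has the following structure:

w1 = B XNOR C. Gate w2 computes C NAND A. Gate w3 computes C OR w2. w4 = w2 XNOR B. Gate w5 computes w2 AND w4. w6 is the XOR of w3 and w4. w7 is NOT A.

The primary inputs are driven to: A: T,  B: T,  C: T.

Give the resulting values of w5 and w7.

w5 = F  w7 = F

w2 = C NAND A = T NAND T = F
w4 = w2 XNOR B = F XNOR T = F
w5 = w2 AND w4 = F AND F = F
w7 = NOT A = NOT T = F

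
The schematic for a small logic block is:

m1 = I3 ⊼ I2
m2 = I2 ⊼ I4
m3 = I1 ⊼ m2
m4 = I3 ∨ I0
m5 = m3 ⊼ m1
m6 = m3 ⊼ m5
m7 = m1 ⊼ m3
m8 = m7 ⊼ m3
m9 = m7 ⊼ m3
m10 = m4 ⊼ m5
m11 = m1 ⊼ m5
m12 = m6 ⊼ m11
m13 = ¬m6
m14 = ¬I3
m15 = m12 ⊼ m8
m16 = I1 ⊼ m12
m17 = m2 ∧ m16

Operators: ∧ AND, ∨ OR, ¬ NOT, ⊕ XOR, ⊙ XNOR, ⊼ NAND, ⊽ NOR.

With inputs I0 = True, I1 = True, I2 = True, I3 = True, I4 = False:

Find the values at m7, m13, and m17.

m7 = True, m13 = False, m17 = True

m1 = I3 NAND I2 = True NAND True = False
m2 = I2 NAND I4 = True NAND False = True
m3 = I1 NAND m2 = True NAND True = False
m5 = m3 NAND m1 = False NAND False = True
m6 = m3 NAND m5 = False NAND True = True
m7 = m1 NAND m3 = False NAND False = True
m11 = m1 NAND m5 = False NAND True = True
m12 = m6 NAND m11 = True NAND True = False
m13 = NOT m6 = NOT True = False
m16 = I1 NAND m12 = True NAND False = True
m17 = m2 AND m16 = True AND True = True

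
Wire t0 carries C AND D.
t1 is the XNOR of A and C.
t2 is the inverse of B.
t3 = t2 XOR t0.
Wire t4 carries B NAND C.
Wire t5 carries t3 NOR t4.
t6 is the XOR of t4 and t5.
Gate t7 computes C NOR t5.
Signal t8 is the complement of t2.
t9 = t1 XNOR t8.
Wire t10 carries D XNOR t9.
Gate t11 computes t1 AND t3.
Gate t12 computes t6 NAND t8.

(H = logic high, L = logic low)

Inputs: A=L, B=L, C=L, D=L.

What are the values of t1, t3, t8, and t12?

t0 = C AND D = L AND L = L
t1 = A XNOR C = L XNOR L = H
t2 = NOT B = NOT L = H
t3 = t2 XOR t0 = H XOR L = H
t4 = B NAND C = L NAND L = H
t5 = t3 NOR t4 = H NOR H = L
t6 = t4 XOR t5 = H XOR L = H
t8 = NOT t2 = NOT H = L
t12 = t6 NAND t8 = H NAND L = H

t1 = H; t3 = H; t8 = L; t12 = H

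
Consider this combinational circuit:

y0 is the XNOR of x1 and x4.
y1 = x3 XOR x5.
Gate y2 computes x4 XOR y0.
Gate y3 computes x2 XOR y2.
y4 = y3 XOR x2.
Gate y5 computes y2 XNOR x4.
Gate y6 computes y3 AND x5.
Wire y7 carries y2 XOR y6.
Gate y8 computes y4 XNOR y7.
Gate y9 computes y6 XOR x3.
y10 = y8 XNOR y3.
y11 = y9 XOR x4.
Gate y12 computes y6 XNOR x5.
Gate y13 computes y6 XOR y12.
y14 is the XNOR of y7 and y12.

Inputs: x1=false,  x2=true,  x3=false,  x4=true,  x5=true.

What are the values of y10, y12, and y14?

y10 = false, y12 = false, y14 = false

y0 = x1 XNOR x4 = false XNOR true = false
y2 = x4 XOR y0 = true XOR false = true
y3 = x2 XOR y2 = true XOR true = false
y4 = y3 XOR x2 = false XOR true = true
y6 = y3 AND x5 = false AND true = false
y7 = y2 XOR y6 = true XOR false = true
y8 = y4 XNOR y7 = true XNOR true = true
y10 = y8 XNOR y3 = true XNOR false = false
y12 = y6 XNOR x5 = false XNOR true = false
y14 = y7 XNOR y12 = true XNOR false = false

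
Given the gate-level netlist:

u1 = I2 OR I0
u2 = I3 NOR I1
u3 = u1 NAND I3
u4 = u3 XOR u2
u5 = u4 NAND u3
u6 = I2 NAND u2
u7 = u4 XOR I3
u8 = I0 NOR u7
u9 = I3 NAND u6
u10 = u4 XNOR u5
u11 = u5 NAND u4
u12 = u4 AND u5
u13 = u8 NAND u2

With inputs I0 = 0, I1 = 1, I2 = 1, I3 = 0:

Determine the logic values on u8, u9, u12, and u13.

u1 = I2 OR I0 = 1 OR 0 = 1
u2 = I3 NOR I1 = 0 NOR 1 = 0
u3 = u1 NAND I3 = 1 NAND 0 = 1
u4 = u3 XOR u2 = 1 XOR 0 = 1
u5 = u4 NAND u3 = 1 NAND 1 = 0
u6 = I2 NAND u2 = 1 NAND 0 = 1
u7 = u4 XOR I3 = 1 XOR 0 = 1
u8 = I0 NOR u7 = 0 NOR 1 = 0
u9 = I3 NAND u6 = 0 NAND 1 = 1
u12 = u4 AND u5 = 1 AND 0 = 0
u13 = u8 NAND u2 = 0 NAND 0 = 1

u8 = 0  u9 = 1  u12 = 0  u13 = 1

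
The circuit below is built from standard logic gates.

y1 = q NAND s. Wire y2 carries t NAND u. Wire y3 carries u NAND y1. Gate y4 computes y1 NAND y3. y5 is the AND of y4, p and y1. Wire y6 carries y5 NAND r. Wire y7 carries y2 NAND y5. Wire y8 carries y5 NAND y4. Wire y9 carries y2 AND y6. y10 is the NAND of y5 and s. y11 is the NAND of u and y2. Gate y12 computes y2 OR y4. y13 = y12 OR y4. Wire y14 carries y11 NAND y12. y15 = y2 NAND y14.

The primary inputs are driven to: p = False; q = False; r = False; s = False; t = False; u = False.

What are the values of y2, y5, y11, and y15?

y1 = q NAND s = False NAND False = True
y2 = t NAND u = False NAND False = True
y3 = u NAND y1 = False NAND True = True
y4 = y1 NAND y3 = True NAND True = False
y5 = y4 AND p AND y1 = False AND False AND True = False
y11 = u NAND y2 = False NAND True = True
y12 = y2 OR y4 = True OR False = True
y14 = y11 NAND y12 = True NAND True = False
y15 = y2 NAND y14 = True NAND False = True

y2 = True  y5 = False  y11 = True  y15 = True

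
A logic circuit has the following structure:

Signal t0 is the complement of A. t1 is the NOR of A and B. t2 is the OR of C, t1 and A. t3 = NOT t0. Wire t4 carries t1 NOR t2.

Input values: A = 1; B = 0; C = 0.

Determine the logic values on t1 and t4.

t1 = 0, t4 = 0

t1 = A NOR B = 1 NOR 0 = 0
t2 = C OR t1 OR A = 0 OR 0 OR 1 = 1
t4 = t1 NOR t2 = 0 NOR 1 = 0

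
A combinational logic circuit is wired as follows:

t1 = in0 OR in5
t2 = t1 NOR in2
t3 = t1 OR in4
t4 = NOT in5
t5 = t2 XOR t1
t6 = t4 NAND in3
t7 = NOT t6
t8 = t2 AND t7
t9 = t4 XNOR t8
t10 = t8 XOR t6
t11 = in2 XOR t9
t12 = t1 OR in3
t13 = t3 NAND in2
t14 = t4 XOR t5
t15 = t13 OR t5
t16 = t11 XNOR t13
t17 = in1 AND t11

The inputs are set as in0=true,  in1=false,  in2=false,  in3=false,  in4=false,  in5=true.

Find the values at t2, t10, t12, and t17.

t1 = in0 OR in5 = true OR true = true
t2 = t1 NOR in2 = true NOR false = false
t4 = NOT in5 = NOT true = false
t6 = t4 NAND in3 = false NAND false = true
t7 = NOT t6 = NOT true = false
t8 = t2 AND t7 = false AND false = false
t9 = t4 XNOR t8 = false XNOR false = true
t10 = t8 XOR t6 = false XOR true = true
t11 = in2 XOR t9 = false XOR true = true
t12 = t1 OR in3 = true OR false = true
t17 = in1 AND t11 = false AND true = false

t2 = false  t10 = true  t12 = true  t17 = false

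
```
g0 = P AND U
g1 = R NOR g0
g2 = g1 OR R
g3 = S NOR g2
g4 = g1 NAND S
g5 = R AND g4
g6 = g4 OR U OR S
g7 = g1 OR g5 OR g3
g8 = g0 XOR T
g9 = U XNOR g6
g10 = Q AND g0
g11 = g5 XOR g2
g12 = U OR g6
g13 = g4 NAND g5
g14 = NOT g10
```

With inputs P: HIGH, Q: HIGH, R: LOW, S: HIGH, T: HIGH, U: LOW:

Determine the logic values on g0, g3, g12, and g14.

g0 = P AND U = HIGH AND LOW = LOW
g1 = R NOR g0 = LOW NOR LOW = HIGH
g2 = g1 OR R = HIGH OR LOW = HIGH
g3 = S NOR g2 = HIGH NOR HIGH = LOW
g4 = g1 NAND S = HIGH NAND HIGH = LOW
g6 = g4 OR U OR S = LOW OR LOW OR HIGH = HIGH
g10 = Q AND g0 = HIGH AND LOW = LOW
g12 = U OR g6 = LOW OR HIGH = HIGH
g14 = NOT g10 = NOT LOW = HIGH

g0 = LOW, g3 = LOW, g12 = HIGH, g14 = HIGH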